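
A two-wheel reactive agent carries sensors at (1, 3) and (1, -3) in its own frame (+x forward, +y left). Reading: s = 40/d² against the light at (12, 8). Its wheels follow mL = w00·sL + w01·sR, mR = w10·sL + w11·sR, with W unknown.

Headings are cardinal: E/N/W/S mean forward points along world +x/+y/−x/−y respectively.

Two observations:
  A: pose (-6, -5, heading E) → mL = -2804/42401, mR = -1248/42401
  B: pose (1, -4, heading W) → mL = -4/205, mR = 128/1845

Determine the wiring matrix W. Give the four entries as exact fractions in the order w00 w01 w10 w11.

obs A: pose=(-6,-5,E) → sL=40/389, sR=8/109, mL=-2804/42401, mR=-1248/42401
obs B: pose=(1,-4,W) → sL=40/369, sR=8/45, mL=-4/205, mR=128/1845
sensor matrix S = [[40/389, 8/109], [40/369, 8/45]]; det S = 161536/15645969
solve [mL_A; mL_B] = S·[w00; w01] and [mR_A; mR_B] = S·[w10; w11]:
  w00 = -1, w01 = 1/2, w10 = -1, w11 = 1

-1 1/2 -1 1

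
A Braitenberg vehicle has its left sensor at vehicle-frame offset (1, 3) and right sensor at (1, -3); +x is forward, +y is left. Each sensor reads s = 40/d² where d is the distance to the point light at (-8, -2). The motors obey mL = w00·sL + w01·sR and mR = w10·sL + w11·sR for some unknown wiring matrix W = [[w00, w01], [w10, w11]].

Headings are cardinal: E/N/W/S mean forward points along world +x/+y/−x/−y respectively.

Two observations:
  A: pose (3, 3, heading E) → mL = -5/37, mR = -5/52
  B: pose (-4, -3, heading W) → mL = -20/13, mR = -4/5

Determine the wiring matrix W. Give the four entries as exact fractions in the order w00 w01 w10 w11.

obs A: pose=(3,3,E) → sL=5/26, sR=10/37, mL=-5/37, mR=-5/52
obs B: pose=(-4,-3,W) → sL=8/5, sR=40/13, mL=-20/13, mR=-4/5
sensor matrix S = [[5/26, 10/37], [8/5, 40/13]]; det S = 996/6253
solve [mL_A; mL_B] = S·[w00; w01] and [mR_A; mR_B] = S·[w10; w11]:
  w00 = 0, w01 = -1/2, w10 = -1/2, w11 = 0

0 -1/2 -1/2 0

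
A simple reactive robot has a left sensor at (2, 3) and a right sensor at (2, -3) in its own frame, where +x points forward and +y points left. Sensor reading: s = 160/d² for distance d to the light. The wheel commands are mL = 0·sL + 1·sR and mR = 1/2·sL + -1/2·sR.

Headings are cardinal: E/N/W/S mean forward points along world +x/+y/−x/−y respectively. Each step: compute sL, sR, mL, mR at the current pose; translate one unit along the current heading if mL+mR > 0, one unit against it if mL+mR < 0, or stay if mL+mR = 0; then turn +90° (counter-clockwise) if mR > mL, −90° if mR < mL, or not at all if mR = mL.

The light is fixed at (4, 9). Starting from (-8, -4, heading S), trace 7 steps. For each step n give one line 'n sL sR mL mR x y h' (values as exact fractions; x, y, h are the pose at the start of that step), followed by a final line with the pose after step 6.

n=0: pose=(-8,-4,S); sL=80/153, sR=16/45; mL=16/45, mR=64/765; mL+mR=112/255 → advance +1; mR−mL=-208/765 → turn -1·90°
n=1: pose=(-8,-5,W); sL=32/97, sR=160/317; mL=160/317, mR=-2688/30749; mL+mR=12832/30749 → advance +1; mR−mL=-18208/30749 → turn -1·90°
n=2: pose=(-9,-5,N); sL=2/5, sR=40/61; mL=40/61, mR=-39/305; mL+mR=161/305 → advance +1; mR−mL=-239/305 → turn -1·90°
n=3: pose=(-9,-4,E); sL=160/221, sR=160/377; mL=160/377, mR=960/6409; mL+mR=3680/6409 → advance +1; mR−mL=-1760/6409 → turn -1·90°
n=4: pose=(-8,-4,S); sL=80/153, sR=16/45; mL=16/45, mR=64/765; mL+mR=112/255 → advance +1; mR−mL=-208/765 → turn -1·90°
n=5: pose=(-8,-5,W); sL=32/97, sR=160/317; mL=160/317, mR=-2688/30749; mL+mR=12832/30749 → advance +1; mR−mL=-18208/30749 → turn -1·90°
n=6: pose=(-9,-5,N); sL=2/5, sR=40/61; mL=40/61, mR=-39/305; mL+mR=161/305 → advance +1; mR−mL=-239/305 → turn -1·90°

0 80/153 16/45 16/45 64/765 -8 -4 S
1 32/97 160/317 160/317 -2688/30749 -8 -5 W
2 2/5 40/61 40/61 -39/305 -9 -5 N
3 160/221 160/377 160/377 960/6409 -9 -4 E
4 80/153 16/45 16/45 64/765 -8 -4 S
5 32/97 160/317 160/317 -2688/30749 -8 -5 W
6 2/5 40/61 40/61 -39/305 -9 -5 N
final -9 -4 E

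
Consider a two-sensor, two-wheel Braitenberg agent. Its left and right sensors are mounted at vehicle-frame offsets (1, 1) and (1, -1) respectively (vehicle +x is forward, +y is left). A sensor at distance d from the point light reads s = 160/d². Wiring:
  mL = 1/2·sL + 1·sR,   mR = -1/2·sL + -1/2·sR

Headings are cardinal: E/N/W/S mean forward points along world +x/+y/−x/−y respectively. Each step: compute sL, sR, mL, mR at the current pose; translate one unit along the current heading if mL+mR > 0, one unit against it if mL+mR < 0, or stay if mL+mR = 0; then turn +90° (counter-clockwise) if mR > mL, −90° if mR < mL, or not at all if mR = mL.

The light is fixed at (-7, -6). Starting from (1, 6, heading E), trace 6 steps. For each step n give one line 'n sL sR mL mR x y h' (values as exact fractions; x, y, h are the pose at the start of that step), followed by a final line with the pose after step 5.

n=0: pose=(1,6,E); sL=16/25, sR=80/101; mL=2808/2525, mR=-1808/2525; mL+mR=40/101 → advance +1; mR−mL=-4616/2525 → turn -1·90°
n=1: pose=(2,6,S); sL=160/221, sR=32/37; mL=10032/8177, mR=-6496/8177; mL+mR=16/37 → advance +1; mR−mL=-16528/8177 → turn -1·90°
n=2: pose=(2,5,W); sL=40/41, sR=10/13; mL=670/533, mR=-465/533; mL+mR=5/13 → advance +1; mR−mL=-1135/533 → turn -1·90°
n=3: pose=(1,5,N); sL=160/193, sR=32/45; mL=9776/8685, mR=-6688/8685; mL+mR=16/45 → advance +1; mR−mL=-5488/2895 → turn -1·90°
n=4: pose=(1,6,E); sL=16/25, sR=80/101; mL=2808/2525, mR=-1808/2525; mL+mR=40/101 → advance +1; mR−mL=-4616/2525 → turn -1·90°
n=5: pose=(2,6,S); sL=160/221, sR=32/37; mL=10032/8177, mR=-6496/8177; mL+mR=16/37 → advance +1; mR−mL=-16528/8177 → turn -1·90°

0 16/25 80/101 2808/2525 -1808/2525 1 6 E
1 160/221 32/37 10032/8177 -6496/8177 2 6 S
2 40/41 10/13 670/533 -465/533 2 5 W
3 160/193 32/45 9776/8685 -6688/8685 1 5 N
4 16/25 80/101 2808/2525 -1808/2525 1 6 E
5 160/221 32/37 10032/8177 -6496/8177 2 6 S
final 2 5 W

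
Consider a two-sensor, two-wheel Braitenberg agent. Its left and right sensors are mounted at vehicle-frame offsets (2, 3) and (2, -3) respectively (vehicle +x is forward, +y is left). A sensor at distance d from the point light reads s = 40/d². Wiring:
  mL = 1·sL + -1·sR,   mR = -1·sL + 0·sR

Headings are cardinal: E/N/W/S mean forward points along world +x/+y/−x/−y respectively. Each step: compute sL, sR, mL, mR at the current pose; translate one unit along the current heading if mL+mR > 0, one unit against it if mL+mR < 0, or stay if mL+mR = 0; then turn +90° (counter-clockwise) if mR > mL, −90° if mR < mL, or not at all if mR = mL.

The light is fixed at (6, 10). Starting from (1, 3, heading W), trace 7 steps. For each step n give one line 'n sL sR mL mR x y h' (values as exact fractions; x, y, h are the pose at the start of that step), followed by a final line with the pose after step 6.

0 40/149 8/13 -672/1937 -40/149 1 3 W
1 20/41 4/13 96/533 -20/41 2 3 S
2 40/117 8/9 -64/117 -40/117 2 4 W
3 5/8 2/5 9/40 -5/8 3 4 S
4 40/89 40/29 -2400/2581 -40/89 3 5 W
5 4/5 20/37 48/185 -4/5 4 5 S
6 8/13 40/17 -384/221 -8/13 4 6 W
final 5 6 S

n=0: pose=(1,3,W); sL=40/149, sR=8/13; mL=-672/1937, mR=-40/149; mL+mR=-8/13 → advance -1; mR−mL=152/1937 → turn +1·90°
n=1: pose=(2,3,S); sL=20/41, sR=4/13; mL=96/533, mR=-20/41; mL+mR=-4/13 → advance -1; mR−mL=-356/533 → turn -1·90°
n=2: pose=(2,4,W); sL=40/117, sR=8/9; mL=-64/117, mR=-40/117; mL+mR=-8/9 → advance -1; mR−mL=8/39 → turn +1·90°
n=3: pose=(3,4,S); sL=5/8, sR=2/5; mL=9/40, mR=-5/8; mL+mR=-2/5 → advance -1; mR−mL=-17/20 → turn -1·90°
n=4: pose=(3,5,W); sL=40/89, sR=40/29; mL=-2400/2581, mR=-40/89; mL+mR=-40/29 → advance -1; mR−mL=1240/2581 → turn +1·90°
n=5: pose=(4,5,S); sL=4/5, sR=20/37; mL=48/185, mR=-4/5; mL+mR=-20/37 → advance -1; mR−mL=-196/185 → turn -1·90°
n=6: pose=(4,6,W); sL=8/13, sR=40/17; mL=-384/221, mR=-8/13; mL+mR=-40/17 → advance -1; mR−mL=248/221 → turn +1·90°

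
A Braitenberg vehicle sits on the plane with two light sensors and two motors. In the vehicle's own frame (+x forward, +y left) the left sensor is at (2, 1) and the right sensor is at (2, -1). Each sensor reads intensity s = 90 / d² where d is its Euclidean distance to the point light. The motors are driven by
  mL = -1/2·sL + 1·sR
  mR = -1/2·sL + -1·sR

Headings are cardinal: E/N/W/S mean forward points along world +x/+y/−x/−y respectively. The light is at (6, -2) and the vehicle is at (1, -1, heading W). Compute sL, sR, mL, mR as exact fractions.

90/49 90/53 2025/2597 -6795/2597

left sensor world pos  = (-1, -2); dL² = 49
right sensor world pos = (-1, 0); dR² = 53
sL = 90/49 = 90/49
sR = 90/53 = 90/53
mL = -1/2·sL + 1·sR = 2025/2597
mR = -1/2·sL + -1·sR = -6795/2597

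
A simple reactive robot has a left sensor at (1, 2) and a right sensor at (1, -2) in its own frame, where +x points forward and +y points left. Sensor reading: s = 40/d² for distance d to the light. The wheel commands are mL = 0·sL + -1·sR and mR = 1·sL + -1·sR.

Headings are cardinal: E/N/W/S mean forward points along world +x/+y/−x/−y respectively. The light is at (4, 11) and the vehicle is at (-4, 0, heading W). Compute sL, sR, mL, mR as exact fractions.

left sensor world pos  = (-5, -2); dL² = 250
right sensor world pos = (-5, 2); dR² = 162
sL = 40/250 = 4/25
sR = 40/162 = 20/81
mL = 0·sL + -1·sR = -20/81
mR = 1·sL + -1·sR = -176/2025

4/25 20/81 -20/81 -176/2025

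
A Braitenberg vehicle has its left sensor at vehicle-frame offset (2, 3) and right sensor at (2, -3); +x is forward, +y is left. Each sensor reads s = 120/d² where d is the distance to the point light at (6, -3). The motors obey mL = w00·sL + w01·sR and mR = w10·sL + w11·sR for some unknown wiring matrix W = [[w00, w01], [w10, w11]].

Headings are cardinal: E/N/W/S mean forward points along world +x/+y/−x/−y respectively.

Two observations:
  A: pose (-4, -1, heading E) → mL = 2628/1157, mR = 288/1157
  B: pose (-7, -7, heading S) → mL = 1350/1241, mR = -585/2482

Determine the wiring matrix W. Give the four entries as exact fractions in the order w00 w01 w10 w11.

1 1/2 -1/2 1/2

obs A: pose=(-4,-1,E) → sL=120/89, sR=24/13, mL=2628/1157, mR=288/1157
obs B: pose=(-7,-7,S) → sL=15/17, sR=30/73, mL=1350/1241, mR=-585/2482
sensor matrix S = [[120/89, 24/13], [15/17, 30/73]]; det S = -1543320/1435837
solve [mL_A; mL_B] = S·[w00; w01] and [mR_A; mR_B] = S·[w10; w11]:
  w00 = 1, w01 = 1/2, w10 = -1/2, w11 = 1/2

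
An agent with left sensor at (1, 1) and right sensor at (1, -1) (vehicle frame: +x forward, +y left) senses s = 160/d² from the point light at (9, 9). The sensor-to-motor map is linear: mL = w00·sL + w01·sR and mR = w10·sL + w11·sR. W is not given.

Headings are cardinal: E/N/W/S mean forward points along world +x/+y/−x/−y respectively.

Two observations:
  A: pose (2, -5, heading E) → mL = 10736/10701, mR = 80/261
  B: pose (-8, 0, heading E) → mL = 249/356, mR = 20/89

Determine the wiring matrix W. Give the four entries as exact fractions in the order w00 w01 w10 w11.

1/2 1 0 1/2

obs A: pose=(2,-5,E) → sL=32/41, sR=160/261, mL=10736/10701, mR=80/261
obs B: pose=(-8,0,E) → sL=1/2, sR=40/89, mL=249/356, mR=20/89
sensor matrix S = [[32/41, 160/261], [1/2, 40/89]]; det S = 42160/952389
solve [mL_A; mL_B] = S·[w00; w01] and [mR_A; mR_B] = S·[w10; w11]:
  w00 = 1/2, w01 = 1, w10 = 0, w11 = 1/2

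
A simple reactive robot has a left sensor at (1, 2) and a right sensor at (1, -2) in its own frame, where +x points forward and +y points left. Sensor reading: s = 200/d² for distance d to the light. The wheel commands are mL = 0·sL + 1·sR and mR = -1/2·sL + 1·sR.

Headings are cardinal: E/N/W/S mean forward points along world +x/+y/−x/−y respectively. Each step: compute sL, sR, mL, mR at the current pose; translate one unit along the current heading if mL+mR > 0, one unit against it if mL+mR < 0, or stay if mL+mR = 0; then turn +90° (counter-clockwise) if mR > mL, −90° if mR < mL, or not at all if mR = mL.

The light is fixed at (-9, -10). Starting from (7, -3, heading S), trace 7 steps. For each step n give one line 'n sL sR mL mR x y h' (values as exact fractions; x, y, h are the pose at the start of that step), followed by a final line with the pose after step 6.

0 5/9 25/29 25/29 305/522 7 -3 S
1 200/241 200/289 200/289 19300/69649 7 -4 W
2 100/109 100/169 100/169 2450/18421 6 -4 N
3 200/337 200/281 200/281 39300/94697 6 -3 E
4 5/9 25/29 25/29 305/522 7 -3 S
5 200/241 200/289 200/289 19300/69649 7 -4 W
6 100/109 100/169 100/169 2450/18421 6 -4 N
final 6 -3 E

n=0: pose=(7,-3,S); sL=5/9, sR=25/29; mL=25/29, mR=305/522; mL+mR=755/522 → advance +1; mR−mL=-5/18 → turn -1·90°
n=1: pose=(7,-4,W); sL=200/241, sR=200/289; mL=200/289, mR=19300/69649; mL+mR=67500/69649 → advance +1; mR−mL=-100/241 → turn -1·90°
n=2: pose=(6,-4,N); sL=100/109, sR=100/169; mL=100/169, mR=2450/18421; mL+mR=13350/18421 → advance +1; mR−mL=-50/109 → turn -1·90°
n=3: pose=(6,-3,E); sL=200/337, sR=200/281; mL=200/281, mR=39300/94697; mL+mR=106700/94697 → advance +1; mR−mL=-100/337 → turn -1·90°
n=4: pose=(7,-3,S); sL=5/9, sR=25/29; mL=25/29, mR=305/522; mL+mR=755/522 → advance +1; mR−mL=-5/18 → turn -1·90°
n=5: pose=(7,-4,W); sL=200/241, sR=200/289; mL=200/289, mR=19300/69649; mL+mR=67500/69649 → advance +1; mR−mL=-100/241 → turn -1·90°
n=6: pose=(6,-4,N); sL=100/109, sR=100/169; mL=100/169, mR=2450/18421; mL+mR=13350/18421 → advance +1; mR−mL=-50/109 → turn -1·90°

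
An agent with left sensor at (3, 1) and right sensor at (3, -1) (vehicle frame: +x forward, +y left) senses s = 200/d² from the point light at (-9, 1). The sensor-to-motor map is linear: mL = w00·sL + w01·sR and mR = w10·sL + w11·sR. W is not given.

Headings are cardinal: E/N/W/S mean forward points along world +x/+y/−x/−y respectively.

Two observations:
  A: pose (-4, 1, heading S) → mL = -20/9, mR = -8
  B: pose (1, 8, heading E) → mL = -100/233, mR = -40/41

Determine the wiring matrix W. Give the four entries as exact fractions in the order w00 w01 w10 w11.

obs A: pose=(-4,1,S) → sL=40/9, sR=8, mL=-20/9, mR=-8
obs B: pose=(1,8,E) → sL=200/233, sR=40/41, mL=-100/233, mR=-40/41
sensor matrix S = [[40/9, 8], [200/233, 40/41]]; det S = -217600/85977
solve [mL_A; mL_B] = S·[w00; w01] and [mR_A; mR_B] = S·[w10; w11]:
  w00 = -1/2, w01 = 0, w10 = 0, w11 = -1

-1/2 0 0 -1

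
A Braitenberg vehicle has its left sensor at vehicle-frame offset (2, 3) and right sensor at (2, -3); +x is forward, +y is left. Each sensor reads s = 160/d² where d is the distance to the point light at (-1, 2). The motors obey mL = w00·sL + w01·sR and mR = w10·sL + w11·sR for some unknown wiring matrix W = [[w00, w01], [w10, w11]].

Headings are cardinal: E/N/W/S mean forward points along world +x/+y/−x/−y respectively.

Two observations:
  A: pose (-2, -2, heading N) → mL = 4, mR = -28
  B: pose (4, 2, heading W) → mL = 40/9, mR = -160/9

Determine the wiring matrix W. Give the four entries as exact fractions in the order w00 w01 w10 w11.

1/2 0 -1 -1

obs A: pose=(-2,-2,N) → sL=8, sR=20, mL=4, mR=-28
obs B: pose=(4,2,W) → sL=80/9, sR=80/9, mL=40/9, mR=-160/9
sensor matrix S = [[8, 20], [80/9, 80/9]]; det S = -320/3
solve [mL_A; mL_B] = S·[w00; w01] and [mR_A; mR_B] = S·[w10; w11]:
  w00 = 1/2, w01 = 0, w10 = -1, w11 = -1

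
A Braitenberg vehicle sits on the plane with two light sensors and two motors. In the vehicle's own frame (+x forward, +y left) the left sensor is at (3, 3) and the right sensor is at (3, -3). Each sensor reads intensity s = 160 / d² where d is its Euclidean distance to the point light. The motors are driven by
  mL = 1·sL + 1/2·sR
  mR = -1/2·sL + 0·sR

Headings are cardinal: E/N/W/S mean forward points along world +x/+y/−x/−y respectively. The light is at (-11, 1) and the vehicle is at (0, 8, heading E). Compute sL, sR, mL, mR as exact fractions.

left sensor world pos  = (3, 11); dL² = 296
right sensor world pos = (3, 5); dR² = 212
sL = 160/296 = 20/37
sR = 160/212 = 40/53
mL = 1·sL + 1/2·sR = 1800/1961
mR = -1/2·sL + 0·sR = -10/37

20/37 40/53 1800/1961 -10/37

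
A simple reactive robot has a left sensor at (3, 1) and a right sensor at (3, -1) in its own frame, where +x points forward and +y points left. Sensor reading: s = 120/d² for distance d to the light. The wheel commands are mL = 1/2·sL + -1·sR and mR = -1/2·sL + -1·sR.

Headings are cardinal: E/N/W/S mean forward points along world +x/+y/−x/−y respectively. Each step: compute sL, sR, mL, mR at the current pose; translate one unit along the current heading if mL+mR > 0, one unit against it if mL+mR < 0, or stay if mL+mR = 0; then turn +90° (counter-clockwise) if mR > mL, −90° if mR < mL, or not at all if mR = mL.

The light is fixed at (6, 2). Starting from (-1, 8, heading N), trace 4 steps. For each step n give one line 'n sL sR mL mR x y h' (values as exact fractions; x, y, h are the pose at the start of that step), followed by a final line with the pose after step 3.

0 24/29 40/39 -692/1131 -1628/1131 -1 8 N
1 30/13 15/4 -135/52 -255/52 -1 7 E
2 120/53 24/17 -252/901 -2292/901 -2 7 S
3 60/73 12/17 -366/1241 -1386/1241 -2 8 W
final -1 8 N

n=0: pose=(-1,8,N); sL=24/29, sR=40/39; mL=-692/1131, mR=-1628/1131; mL+mR=-80/39 → advance -1; mR−mL=-24/29 → turn -1·90°
n=1: pose=(-1,7,E); sL=30/13, sR=15/4; mL=-135/52, mR=-255/52; mL+mR=-15/2 → advance -1; mR−mL=-30/13 → turn -1·90°
n=2: pose=(-2,7,S); sL=120/53, sR=24/17; mL=-252/901, mR=-2292/901; mL+mR=-48/17 → advance -1; mR−mL=-120/53 → turn -1·90°
n=3: pose=(-2,8,W); sL=60/73, sR=12/17; mL=-366/1241, mR=-1386/1241; mL+mR=-24/17 → advance -1; mR−mL=-60/73 → turn -1·90°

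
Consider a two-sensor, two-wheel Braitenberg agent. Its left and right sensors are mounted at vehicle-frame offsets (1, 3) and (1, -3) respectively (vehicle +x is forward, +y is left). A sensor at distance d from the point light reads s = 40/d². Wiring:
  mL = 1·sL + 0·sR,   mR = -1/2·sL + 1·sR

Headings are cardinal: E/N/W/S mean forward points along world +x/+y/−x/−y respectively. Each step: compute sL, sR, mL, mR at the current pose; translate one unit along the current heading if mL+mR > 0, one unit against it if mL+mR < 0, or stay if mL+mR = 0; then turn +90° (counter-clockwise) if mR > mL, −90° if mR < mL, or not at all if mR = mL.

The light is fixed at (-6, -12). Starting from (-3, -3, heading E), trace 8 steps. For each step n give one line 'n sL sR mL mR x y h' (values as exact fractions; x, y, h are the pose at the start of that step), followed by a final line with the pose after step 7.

0 1/4 10/13 1/4 67/104 -3 -3 E
1 40/101 40/149 40/101 1060/15049 -2 -3 N
2 20/97 20/37 20/97 1570/3589 -2 -2 E
3 8/25 8/37 8/25 52/925 -1 -2 N
4 5/29 2/5 5/29 91/290 -1 -1 E
5 40/153 8/45 40/153 4/85 0 -1 N
6 20/137 4/13 20/137 418/1781 0 0 E
7 8/37 40/269 8/37 404/9953 1 0 N
final 1 1 E

n=0: pose=(-3,-3,E); sL=1/4, sR=10/13; mL=1/4, mR=67/104; mL+mR=93/104 → advance +1; mR−mL=41/104 → turn +1·90°
n=1: pose=(-2,-3,N); sL=40/101, sR=40/149; mL=40/101, mR=1060/15049; mL+mR=7020/15049 → advance +1; mR−mL=-4900/15049 → turn -1·90°
n=2: pose=(-2,-2,E); sL=20/97, sR=20/37; mL=20/97, mR=1570/3589; mL+mR=2310/3589 → advance +1; mR−mL=830/3589 → turn +1·90°
n=3: pose=(-1,-2,N); sL=8/25, sR=8/37; mL=8/25, mR=52/925; mL+mR=348/925 → advance +1; mR−mL=-244/925 → turn -1·90°
n=4: pose=(-1,-1,E); sL=5/29, sR=2/5; mL=5/29, mR=91/290; mL+mR=141/290 → advance +1; mR−mL=41/290 → turn +1·90°
n=5: pose=(0,-1,N); sL=40/153, sR=8/45; mL=40/153, mR=4/85; mL+mR=236/765 → advance +1; mR−mL=-164/765 → turn -1·90°
n=6: pose=(0,0,E); sL=20/137, sR=4/13; mL=20/137, mR=418/1781; mL+mR=678/1781 → advance +1; mR−mL=158/1781 → turn +1·90°
n=7: pose=(1,0,N); sL=8/37, sR=40/269; mL=8/37, mR=404/9953; mL+mR=2556/9953 → advance +1; mR−mL=-1748/9953 → turn -1·90°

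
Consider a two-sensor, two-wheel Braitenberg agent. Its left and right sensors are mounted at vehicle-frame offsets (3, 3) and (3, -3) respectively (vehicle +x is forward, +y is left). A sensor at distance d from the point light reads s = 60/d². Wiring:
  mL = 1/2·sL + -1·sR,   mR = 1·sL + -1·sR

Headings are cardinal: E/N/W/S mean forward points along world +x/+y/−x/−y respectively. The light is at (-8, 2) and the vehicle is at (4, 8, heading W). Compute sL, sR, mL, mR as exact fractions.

left sensor world pos  = (1, 5); dL² = 90
right sensor world pos = (1, 11); dR² = 162
sL = 60/90 = 2/3
sR = 60/162 = 10/27
mL = 1/2·sL + -1·sR = -1/27
mR = 1·sL + -1·sR = 8/27

2/3 10/27 -1/27 8/27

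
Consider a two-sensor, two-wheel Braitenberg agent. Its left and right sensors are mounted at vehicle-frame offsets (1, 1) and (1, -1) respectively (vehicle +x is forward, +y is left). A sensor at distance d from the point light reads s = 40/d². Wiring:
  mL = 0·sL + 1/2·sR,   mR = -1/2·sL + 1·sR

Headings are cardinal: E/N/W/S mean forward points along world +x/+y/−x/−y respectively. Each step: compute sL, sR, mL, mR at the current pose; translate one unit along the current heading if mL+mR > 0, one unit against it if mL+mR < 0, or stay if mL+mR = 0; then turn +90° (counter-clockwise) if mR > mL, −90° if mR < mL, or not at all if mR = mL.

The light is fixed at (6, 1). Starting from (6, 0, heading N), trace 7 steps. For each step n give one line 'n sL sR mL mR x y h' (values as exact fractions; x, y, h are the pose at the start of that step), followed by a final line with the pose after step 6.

n=0: pose=(6,0,N); sL=40, sR=40; mL=20, mR=20; mL+mR=40 → advance +1; mR−mL=0 → turn +0·90°
n=1: pose=(6,1,N); sL=20, sR=20; mL=10, mR=10; mL+mR=20 → advance +1; mR−mL=0 → turn +0·90°
n=2: pose=(6,2,N); sL=8, sR=8; mL=4, mR=4; mL+mR=8 → advance +1; mR−mL=0 → turn +0·90°
n=3: pose=(6,3,N); sL=4, sR=4; mL=2, mR=2; mL+mR=4 → advance +1; mR−mL=0 → turn +0·90°
n=4: pose=(6,4,N); sL=40/17, sR=40/17; mL=20/17, mR=20/17; mL+mR=40/17 → advance +1; mR−mL=0 → turn +0·90°
n=5: pose=(6,5,N); sL=20/13, sR=20/13; mL=10/13, mR=10/13; mL+mR=20/13 → advance +1; mR−mL=0 → turn +0·90°
n=6: pose=(6,6,N); sL=40/37, sR=40/37; mL=20/37, mR=20/37; mL+mR=40/37 → advance +1; mR−mL=0 → turn +0·90°

0 40 40 20 20 6 0 N
1 20 20 10 10 6 1 N
2 8 8 4 4 6 2 N
3 4 4 2 2 6 3 N
4 40/17 40/17 20/17 20/17 6 4 N
5 20/13 20/13 10/13 10/13 6 5 N
6 40/37 40/37 20/37 20/37 6 6 N
final 6 7 N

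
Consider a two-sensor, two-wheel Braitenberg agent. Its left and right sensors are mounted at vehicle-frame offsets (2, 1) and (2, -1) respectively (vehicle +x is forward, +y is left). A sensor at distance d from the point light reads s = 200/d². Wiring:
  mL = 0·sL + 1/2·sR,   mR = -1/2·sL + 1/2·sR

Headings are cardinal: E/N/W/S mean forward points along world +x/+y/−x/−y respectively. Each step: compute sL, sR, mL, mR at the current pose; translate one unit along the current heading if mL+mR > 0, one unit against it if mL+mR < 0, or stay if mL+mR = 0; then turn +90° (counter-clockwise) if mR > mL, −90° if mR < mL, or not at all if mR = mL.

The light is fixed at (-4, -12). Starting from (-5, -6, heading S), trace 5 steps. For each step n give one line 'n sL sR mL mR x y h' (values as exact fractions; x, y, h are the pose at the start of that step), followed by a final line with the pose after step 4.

0 25/2 10 5 -5/4 -5 -6 S
1 8 40/9 20/9 -16/9 -5 -7 W
2 100/29 4 2 8/29 -6 -7 N
3 200/49 8 4 96/49 -6 -6 E
4 25/2 10 5 -5/4 -5 -6 S
final -5 -7 W

n=0: pose=(-5,-6,S); sL=25/2, sR=10; mL=5, mR=-5/4; mL+mR=15/4 → advance +1; mR−mL=-25/4 → turn -1·90°
n=1: pose=(-5,-7,W); sL=8, sR=40/9; mL=20/9, mR=-16/9; mL+mR=4/9 → advance +1; mR−mL=-4 → turn -1·90°
n=2: pose=(-6,-7,N); sL=100/29, sR=4; mL=2, mR=8/29; mL+mR=66/29 → advance +1; mR−mL=-50/29 → turn -1·90°
n=3: pose=(-6,-6,E); sL=200/49, sR=8; mL=4, mR=96/49; mL+mR=292/49 → advance +1; mR−mL=-100/49 → turn -1·90°
n=4: pose=(-5,-6,S); sL=25/2, sR=10; mL=5, mR=-5/4; mL+mR=15/4 → advance +1; mR−mL=-25/4 → turn -1·90°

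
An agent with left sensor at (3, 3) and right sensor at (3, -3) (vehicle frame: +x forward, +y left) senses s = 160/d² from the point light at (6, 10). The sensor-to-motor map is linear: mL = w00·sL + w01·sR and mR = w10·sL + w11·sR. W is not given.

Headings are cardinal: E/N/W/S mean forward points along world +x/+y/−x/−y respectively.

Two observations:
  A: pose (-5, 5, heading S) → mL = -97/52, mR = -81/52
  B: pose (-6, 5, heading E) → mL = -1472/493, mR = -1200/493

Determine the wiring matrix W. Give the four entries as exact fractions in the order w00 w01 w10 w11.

-1 -1 -1 -1/2

obs A: pose=(-5,5,S) → sL=5/4, sR=8/13, mL=-97/52, mR=-81/52
obs B: pose=(-6,5,E) → sL=32/17, sR=32/29, mL=-1472/493, mR=-1200/493
sensor matrix S = [[5/4, 8/13], [32/17, 32/29]]; det S = 1416/6409
solve [mL_A; mL_B] = S·[w00; w01] and [mR_A; mR_B] = S·[w10; w11]:
  w00 = -1, w01 = -1, w10 = -1, w11 = -1/2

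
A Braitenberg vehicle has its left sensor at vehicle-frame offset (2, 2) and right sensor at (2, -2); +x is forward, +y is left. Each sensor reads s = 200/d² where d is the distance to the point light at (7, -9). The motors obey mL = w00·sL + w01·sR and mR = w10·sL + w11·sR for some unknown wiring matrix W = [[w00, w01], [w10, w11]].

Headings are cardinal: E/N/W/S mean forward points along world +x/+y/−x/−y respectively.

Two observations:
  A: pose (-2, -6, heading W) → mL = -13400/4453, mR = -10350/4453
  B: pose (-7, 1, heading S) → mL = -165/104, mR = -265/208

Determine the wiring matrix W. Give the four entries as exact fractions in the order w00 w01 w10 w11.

obs A: pose=(-2,-6,W) → sL=100/61, sR=100/73, mL=-13400/4453, mR=-10350/4453
obs B: pose=(-7,1,S) → sL=25/26, sR=5/8, mL=-165/104, mR=-265/208
sensor matrix S = [[100/61, 100/73], [25/26, 5/8]]; det S = -33875/115778
solve [mL_A; mL_B] = S·[w00; w01] and [mR_A; mR_B] = S·[w10; w11]:
  w00 = -1, w01 = -1, w10 = -1, w11 = -1/2

-1 -1 -1 -1/2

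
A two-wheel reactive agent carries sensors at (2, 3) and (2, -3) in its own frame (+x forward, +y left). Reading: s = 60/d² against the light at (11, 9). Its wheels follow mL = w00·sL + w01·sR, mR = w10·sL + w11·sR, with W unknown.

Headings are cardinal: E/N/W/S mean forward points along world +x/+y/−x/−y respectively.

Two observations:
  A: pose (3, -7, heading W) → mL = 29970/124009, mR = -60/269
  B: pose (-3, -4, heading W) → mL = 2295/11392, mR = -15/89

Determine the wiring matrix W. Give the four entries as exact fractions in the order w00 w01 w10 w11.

1 1/2 0 -1

obs A: pose=(3,-7,W) → sL=60/461, sR=60/269, mL=29970/124009, mR=-60/269
obs B: pose=(-3,-4,W) → sL=15/128, sR=15/89, mL=2295/11392, mR=-15/89
sensor matrix S = [[60/461, 60/269], [15/128, 15/89]]; det S = -1484325/353177632
solve [mL_A; mL_B] = S·[w00; w01] and [mR_A; mR_B] = S·[w10; w11]:
  w00 = 1, w01 = 1/2, w10 = 0, w11 = -1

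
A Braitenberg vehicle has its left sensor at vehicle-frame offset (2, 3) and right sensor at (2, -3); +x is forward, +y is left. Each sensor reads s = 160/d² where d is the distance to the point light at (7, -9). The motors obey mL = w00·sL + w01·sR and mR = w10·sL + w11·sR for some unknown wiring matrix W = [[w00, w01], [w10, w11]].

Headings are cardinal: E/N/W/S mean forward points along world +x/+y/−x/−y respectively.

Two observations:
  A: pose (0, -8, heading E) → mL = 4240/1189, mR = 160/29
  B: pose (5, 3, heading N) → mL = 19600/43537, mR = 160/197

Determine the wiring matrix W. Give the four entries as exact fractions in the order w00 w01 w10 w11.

-1/2 1 0 1

obs A: pose=(0,-8,E) → sL=160/41, sR=160/29, mL=4240/1189, mR=160/29
obs B: pose=(5,3,N) → sL=160/221, sR=160/197, mL=19600/43537, mR=160/197
sensor matrix S = [[160/41, 160/29], [160/221, 160/197]]; det S = -42700800/51765493
solve [mL_A; mL_B] = S·[w00; w01] and [mR_A; mR_B] = S·[w10; w11]:
  w00 = -1/2, w01 = 1, w10 = 0, w11 = 1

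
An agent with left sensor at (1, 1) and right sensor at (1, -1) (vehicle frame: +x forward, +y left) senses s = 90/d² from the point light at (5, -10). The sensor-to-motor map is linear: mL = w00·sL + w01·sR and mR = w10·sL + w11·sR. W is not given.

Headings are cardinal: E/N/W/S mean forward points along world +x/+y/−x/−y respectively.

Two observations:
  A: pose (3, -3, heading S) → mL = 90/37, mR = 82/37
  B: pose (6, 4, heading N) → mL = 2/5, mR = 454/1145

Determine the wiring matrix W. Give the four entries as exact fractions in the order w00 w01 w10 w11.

1 0 1/2 1/2

obs A: pose=(3,-3,S) → sL=90/37, sR=2, mL=90/37, mR=82/37
obs B: pose=(6,4,N) → sL=2/5, sR=90/229, mL=2/5, mR=454/1145
sensor matrix S = [[90/37, 2], [2/5, 90/229]]; det S = 6608/42365
solve [mL_A; mL_B] = S·[w00; w01] and [mR_A; mR_B] = S·[w10; w11]:
  w00 = 1, w01 = 0, w10 = 1/2, w11 = 1/2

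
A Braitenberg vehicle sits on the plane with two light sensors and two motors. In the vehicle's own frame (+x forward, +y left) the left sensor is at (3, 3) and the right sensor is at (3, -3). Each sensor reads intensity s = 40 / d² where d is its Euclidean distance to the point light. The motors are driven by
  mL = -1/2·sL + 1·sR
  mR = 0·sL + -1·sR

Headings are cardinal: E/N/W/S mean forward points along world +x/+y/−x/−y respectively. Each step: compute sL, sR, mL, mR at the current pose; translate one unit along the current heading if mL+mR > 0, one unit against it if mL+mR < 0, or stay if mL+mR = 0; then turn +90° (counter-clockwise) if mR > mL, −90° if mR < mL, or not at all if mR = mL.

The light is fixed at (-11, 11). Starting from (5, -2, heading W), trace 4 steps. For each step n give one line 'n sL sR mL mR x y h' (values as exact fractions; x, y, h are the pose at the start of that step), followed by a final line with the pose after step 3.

n=0: pose=(5,-2,W); sL=8/85, sR=40/269; mL=2324/22865, mR=-40/269; mL+mR=-4/85 → advance -1; mR−mL=-5724/22865 → turn -1·90°
n=1: pose=(6,-2,N); sL=5/37, sR=2/25; mL=23/1850, mR=-2/25; mL+mR=-5/74 → advance -1; mR−mL=-171/1850 → turn -1·90°
n=2: pose=(6,-3,E); sL=40/521, sR=40/689; mL=7060/358969, mR=-40/689; mL+mR=-20/521 → advance -1; mR−mL=-27900/358969 → turn -1·90°
n=3: pose=(5,-3,S); sL=4/65, sR=20/229; mL=842/14885, mR=-20/229; mL+mR=-2/65 → advance -1; mR−mL=-2142/14885 → turn -1·90°

0 8/85 40/269 2324/22865 -40/269 5 -2 W
1 5/37 2/25 23/1850 -2/25 6 -2 N
2 40/521 40/689 7060/358969 -40/689 6 -3 E
3 4/65 20/229 842/14885 -20/229 5 -3 S
final 5 -2 W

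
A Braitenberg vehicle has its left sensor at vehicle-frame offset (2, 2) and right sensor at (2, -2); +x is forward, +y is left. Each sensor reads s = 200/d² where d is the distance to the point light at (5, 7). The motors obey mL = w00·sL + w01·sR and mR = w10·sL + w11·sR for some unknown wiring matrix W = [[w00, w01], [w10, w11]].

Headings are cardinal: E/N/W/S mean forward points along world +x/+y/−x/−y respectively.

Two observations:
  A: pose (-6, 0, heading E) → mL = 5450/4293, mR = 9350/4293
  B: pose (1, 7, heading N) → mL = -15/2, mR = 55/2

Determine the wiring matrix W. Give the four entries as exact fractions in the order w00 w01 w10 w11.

obs A: pose=(-6,0,E) → sL=100/53, sR=100/81, mL=5450/4293, mR=9350/4293
obs B: pose=(1,7,N) → sL=5, sR=25, mL=-15/2, mR=55/2
sensor matrix S = [[100/53, 100/81], [5, 25]]; det S = 176000/4293
solve [mL_A; mL_B] = S·[w00; w01] and [mR_A; mR_B] = S·[w10; w11]:
  w00 = 1, w01 = -1/2, w10 = 1/2, w11 = 1

1 -1/2 1/2 1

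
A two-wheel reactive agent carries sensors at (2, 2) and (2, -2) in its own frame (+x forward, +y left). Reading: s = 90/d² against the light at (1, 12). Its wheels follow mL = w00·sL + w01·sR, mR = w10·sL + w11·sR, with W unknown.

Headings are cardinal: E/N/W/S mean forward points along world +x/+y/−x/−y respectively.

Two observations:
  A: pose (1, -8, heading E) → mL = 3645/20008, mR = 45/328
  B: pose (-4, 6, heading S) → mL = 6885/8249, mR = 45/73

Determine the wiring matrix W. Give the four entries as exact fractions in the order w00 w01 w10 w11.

1 -1/2 1/2 0

obs A: pose=(1,-8,E) → sL=45/164, sR=45/244, mL=3645/20008, mR=45/328
obs B: pose=(-4,6,S) → sL=90/73, sR=90/113, mL=6885/8249, mR=45/73
sensor matrix S = [[45/164, 45/244], [90/73, 90/113]]; det S = -182250/20630749
solve [mL_A; mL_B] = S·[w00; w01] and [mR_A; mR_B] = S·[w10; w11]:
  w00 = 1, w01 = -1/2, w10 = 1/2, w11 = 0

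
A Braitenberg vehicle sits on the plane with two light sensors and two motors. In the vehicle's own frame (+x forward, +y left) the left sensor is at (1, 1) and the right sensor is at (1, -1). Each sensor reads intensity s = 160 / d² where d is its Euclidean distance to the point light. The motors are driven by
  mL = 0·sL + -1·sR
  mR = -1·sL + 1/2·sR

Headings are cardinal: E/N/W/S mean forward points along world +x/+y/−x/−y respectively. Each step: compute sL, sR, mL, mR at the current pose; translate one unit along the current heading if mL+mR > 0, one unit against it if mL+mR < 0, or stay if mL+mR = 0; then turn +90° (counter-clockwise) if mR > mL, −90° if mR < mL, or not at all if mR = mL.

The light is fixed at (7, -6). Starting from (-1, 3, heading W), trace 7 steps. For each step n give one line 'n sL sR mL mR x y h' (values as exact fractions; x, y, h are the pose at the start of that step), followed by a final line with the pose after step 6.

0 32/29 160/181 -160/181 -3472/5249 -1 3 W
1 8/5 5/4 -5/4 -39/40 0 3 S
2 160/157 160/117 -160/117 -6160/18369 0 4 E
3 80/101 16/17 -16/17 -552/1717 -1 4 N
4 32/29 160/181 -160/181 -3472/5249 -1 3 W
5 8/5 5/4 -5/4 -39/40 0 3 S
6 160/157 160/117 -160/117 -6160/18369 0 4 E
final -1 4 N

n=0: pose=(-1,3,W); sL=32/29, sR=160/181; mL=-160/181, mR=-3472/5249; mL+mR=-8112/5249 → advance -1; mR−mL=1168/5249 → turn +1·90°
n=1: pose=(0,3,S); sL=8/5, sR=5/4; mL=-5/4, mR=-39/40; mL+mR=-89/40 → advance -1; mR−mL=11/40 → turn +1·90°
n=2: pose=(0,4,E); sL=160/157, sR=160/117; mL=-160/117, mR=-6160/18369; mL+mR=-31280/18369 → advance -1; mR−mL=6320/6123 → turn +1·90°
n=3: pose=(-1,4,N); sL=80/101, sR=16/17; mL=-16/17, mR=-552/1717; mL+mR=-2168/1717 → advance -1; mR−mL=1064/1717 → turn +1·90°
n=4: pose=(-1,3,W); sL=32/29, sR=160/181; mL=-160/181, mR=-3472/5249; mL+mR=-8112/5249 → advance -1; mR−mL=1168/5249 → turn +1·90°
n=5: pose=(0,3,S); sL=8/5, sR=5/4; mL=-5/4, mR=-39/40; mL+mR=-89/40 → advance -1; mR−mL=11/40 → turn +1·90°
n=6: pose=(0,4,E); sL=160/157, sR=160/117; mL=-160/117, mR=-6160/18369; mL+mR=-31280/18369 → advance -1; mR−mL=6320/6123 → turn +1·90°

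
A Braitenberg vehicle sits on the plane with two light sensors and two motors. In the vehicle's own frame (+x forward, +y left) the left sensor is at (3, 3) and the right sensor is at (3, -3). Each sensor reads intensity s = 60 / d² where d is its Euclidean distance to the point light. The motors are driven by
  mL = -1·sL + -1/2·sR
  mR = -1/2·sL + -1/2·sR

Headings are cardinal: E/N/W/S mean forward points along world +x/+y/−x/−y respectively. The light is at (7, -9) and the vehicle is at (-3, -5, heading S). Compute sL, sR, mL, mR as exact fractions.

6/5 6/17 -117/85 -66/85

left sensor world pos  = (0, -8); dL² = 50
right sensor world pos = (-6, -8); dR² = 170
sL = 60/50 = 6/5
sR = 60/170 = 6/17
mL = -1·sL + -1/2·sR = -117/85
mR = -1/2·sL + -1/2·sR = -66/85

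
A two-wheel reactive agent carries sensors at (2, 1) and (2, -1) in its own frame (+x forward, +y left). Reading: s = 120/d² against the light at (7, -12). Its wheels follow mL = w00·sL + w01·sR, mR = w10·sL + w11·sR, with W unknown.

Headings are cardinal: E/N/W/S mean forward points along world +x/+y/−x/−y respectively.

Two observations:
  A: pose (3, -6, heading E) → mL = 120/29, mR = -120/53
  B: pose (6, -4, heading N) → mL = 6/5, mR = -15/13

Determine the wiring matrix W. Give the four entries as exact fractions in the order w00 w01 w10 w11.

obs A: pose=(3,-6,E) → sL=120/53, sR=120/29, mL=120/29, mR=-120/53
obs B: pose=(6,-4,N) → sL=15/13, sR=6/5, mL=6/5, mR=-15/13
sensor matrix S = [[120/53, 120/29], [15/13, 6/5]]; det S = -41112/19981
solve [mL_A; mL_B] = S·[w00; w01] and [mR_A; mR_B] = S·[w10; w11]:
  w00 = 0, w01 = 1, w10 = -1, w11 = 0

0 1 -1 0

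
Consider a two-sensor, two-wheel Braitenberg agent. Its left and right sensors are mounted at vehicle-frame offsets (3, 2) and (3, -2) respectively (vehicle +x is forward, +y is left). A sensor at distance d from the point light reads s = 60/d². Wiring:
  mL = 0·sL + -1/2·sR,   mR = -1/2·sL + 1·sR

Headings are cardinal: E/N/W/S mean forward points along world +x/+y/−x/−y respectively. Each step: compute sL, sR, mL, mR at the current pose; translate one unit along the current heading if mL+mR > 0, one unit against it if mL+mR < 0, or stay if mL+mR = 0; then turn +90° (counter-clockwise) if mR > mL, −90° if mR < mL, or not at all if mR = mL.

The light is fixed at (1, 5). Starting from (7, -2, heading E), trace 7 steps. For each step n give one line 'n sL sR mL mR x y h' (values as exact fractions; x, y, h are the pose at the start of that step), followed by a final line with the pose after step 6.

0 30/53 10/27 -5/27 125/1431 7 -2 E
1 12/5 12/13 -6/13 -18/65 6 -2 N
2 15/26 3/2 -3/4 63/52 6 -3 W
3 60/157 12/25 -6/25 1134/3925 5 -3 S
4 30/49 6/17 -3/17 39/833 5 -4 E
5 60/37 60/61 -30/61 390/2257 4 -4 N
6 5/12 15/16 -15/32 35/48 4 -5 W
final 3 -5 S

n=0: pose=(7,-2,E); sL=30/53, sR=10/27; mL=-5/27, mR=125/1431; mL+mR=-140/1431 → advance -1; mR−mL=130/477 → turn +1·90°
n=1: pose=(6,-2,N); sL=12/5, sR=12/13; mL=-6/13, mR=-18/65; mL+mR=-48/65 → advance -1; mR−mL=12/65 → turn +1·90°
n=2: pose=(6,-3,W); sL=15/26, sR=3/2; mL=-3/4, mR=63/52; mL+mR=6/13 → advance +1; mR−mL=51/26 → turn +1·90°
n=3: pose=(5,-3,S); sL=60/157, sR=12/25; mL=-6/25, mR=1134/3925; mL+mR=192/3925 → advance +1; mR−mL=2076/3925 → turn +1·90°
n=4: pose=(5,-4,E); sL=30/49, sR=6/17; mL=-3/17, mR=39/833; mL+mR=-108/833 → advance -1; mR−mL=186/833 → turn +1·90°
n=5: pose=(4,-4,N); sL=60/37, sR=60/61; mL=-30/61, mR=390/2257; mL+mR=-720/2257 → advance -1; mR−mL=1500/2257 → turn +1·90°
n=6: pose=(4,-5,W); sL=5/12, sR=15/16; mL=-15/32, mR=35/48; mL+mR=25/96 → advance +1; mR−mL=115/96 → turn +1·90°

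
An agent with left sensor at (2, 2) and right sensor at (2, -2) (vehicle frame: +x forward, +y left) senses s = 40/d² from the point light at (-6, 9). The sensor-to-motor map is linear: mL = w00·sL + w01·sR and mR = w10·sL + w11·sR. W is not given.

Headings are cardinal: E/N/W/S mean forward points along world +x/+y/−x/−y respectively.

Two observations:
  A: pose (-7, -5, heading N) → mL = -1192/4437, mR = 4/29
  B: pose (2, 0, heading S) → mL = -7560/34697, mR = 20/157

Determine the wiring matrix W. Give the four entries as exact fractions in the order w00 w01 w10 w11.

obs A: pose=(-7,-5,N) → sL=40/153, sR=8/29, mL=-1192/4437, mR=4/29
obs B: pose=(2,0,S) → sL=40/221, sR=40/157, mL=-7560/34697, mR=20/157
sensor matrix S = [[40/153, 8/29], [40/221, 40/157]]; det S = 151040/9055917
solve [mL_A; mL_B] = S·[w00; w01] and [mR_A; mR_B] = S·[w10; w11]:
  w00 = -1/2, w01 = -1/2, w10 = 0, w11 = 1/2

-1/2 -1/2 0 1/2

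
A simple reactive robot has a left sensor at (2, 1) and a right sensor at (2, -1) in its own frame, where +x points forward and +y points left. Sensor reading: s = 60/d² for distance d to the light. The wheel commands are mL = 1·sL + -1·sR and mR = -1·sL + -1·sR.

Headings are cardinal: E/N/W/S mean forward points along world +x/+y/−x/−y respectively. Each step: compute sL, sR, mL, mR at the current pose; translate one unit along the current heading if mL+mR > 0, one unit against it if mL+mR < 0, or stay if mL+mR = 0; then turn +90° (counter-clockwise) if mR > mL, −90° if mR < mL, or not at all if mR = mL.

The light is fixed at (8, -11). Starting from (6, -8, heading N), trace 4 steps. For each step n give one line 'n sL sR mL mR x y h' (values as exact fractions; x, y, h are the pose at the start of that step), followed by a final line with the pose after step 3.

n=0: pose=(6,-8,N); sL=30/17, sR=30/13; mL=-120/221, mR=-900/221; mL+mR=-60/13 → advance -1; mR−mL=-60/17 → turn -1·90°
n=1: pose=(6,-9,E); sL=20/3, sR=60; mL=-160/3, mR=-200/3; mL+mR=-120 → advance -1; mR−mL=-40/3 → turn -1·90°
n=2: pose=(5,-9,S); sL=15, sR=15/4; mL=45/4, mR=-75/4; mL+mR=-15/2 → advance -1; mR−mL=-30 → turn -1·90°
n=3: pose=(5,-8,W); sL=60/29, sR=60/41; mL=720/1189, mR=-4200/1189; mL+mR=-120/41 → advance -1; mR−mL=-120/29 → turn -1·90°

0 30/17 30/13 -120/221 -900/221 6 -8 N
1 20/3 60 -160/3 -200/3 6 -9 E
2 15 15/4 45/4 -75/4 5 -9 S
3 60/29 60/41 720/1189 -4200/1189 5 -8 W
final 6 -8 N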